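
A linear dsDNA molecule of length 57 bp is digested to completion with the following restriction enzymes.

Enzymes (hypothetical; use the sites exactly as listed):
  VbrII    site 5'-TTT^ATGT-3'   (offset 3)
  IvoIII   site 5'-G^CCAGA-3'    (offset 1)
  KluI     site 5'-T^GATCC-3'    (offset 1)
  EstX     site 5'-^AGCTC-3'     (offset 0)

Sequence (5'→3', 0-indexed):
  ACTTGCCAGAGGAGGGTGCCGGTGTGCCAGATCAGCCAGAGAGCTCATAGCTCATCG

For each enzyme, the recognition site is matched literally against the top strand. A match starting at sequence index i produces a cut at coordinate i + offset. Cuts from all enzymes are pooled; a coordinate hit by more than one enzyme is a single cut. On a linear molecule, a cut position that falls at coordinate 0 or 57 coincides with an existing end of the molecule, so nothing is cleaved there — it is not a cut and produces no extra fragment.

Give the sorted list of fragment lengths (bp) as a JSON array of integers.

Scan for sites:
  VbrII (TTTATGT, off=3): no sites
  IvoIII (GCCAGA, off=1): starts [4, 25, 34] → cuts [5, 26, 35]
  KluI (TGATCC, off=1): no sites
  EstX (AGCTC, off=0): starts [41, 48] → cuts [41, 48]

Pooled cuts: [5, 26, 35, 41, 48]

Fragment lengths:
  [0,5): 5 bp
  [5,26): 21 bp
  [26,35): 9 bp
  [35,41): 6 bp
  [41,48): 7 bp
  [48,57): 9 bp

[5,6,7,9,9,21]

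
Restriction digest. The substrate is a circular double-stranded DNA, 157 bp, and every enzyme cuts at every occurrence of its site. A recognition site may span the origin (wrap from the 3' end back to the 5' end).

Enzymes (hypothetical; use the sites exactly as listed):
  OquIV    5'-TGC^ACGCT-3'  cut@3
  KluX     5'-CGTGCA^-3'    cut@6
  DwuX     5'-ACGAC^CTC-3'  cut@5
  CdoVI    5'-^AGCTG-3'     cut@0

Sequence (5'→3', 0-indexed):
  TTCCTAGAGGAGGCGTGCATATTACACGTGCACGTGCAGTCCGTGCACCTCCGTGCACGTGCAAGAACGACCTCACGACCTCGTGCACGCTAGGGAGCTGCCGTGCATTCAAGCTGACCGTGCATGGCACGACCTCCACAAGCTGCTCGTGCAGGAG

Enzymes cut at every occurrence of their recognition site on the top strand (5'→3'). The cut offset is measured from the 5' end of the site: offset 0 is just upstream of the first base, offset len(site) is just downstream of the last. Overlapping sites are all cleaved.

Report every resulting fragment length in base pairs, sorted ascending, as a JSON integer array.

Site scan:
  OquIV TGCACGCT/3: at [83] ⇒ [86]
  KluX CGTGCA/6: at [13, 26, 32, 41, 51, 57, 81, 101, 118, 147] ⇒ [19, 32, 38, 47, 57, 63, 87, 107, 124, 153]
  DwuX ACGACCTC/5: at [66, 74, 128] ⇒ [71, 79, 133]
  CdoVI AGCTG/0: at [95, 111, 140] ⇒ [95, 111, 140]

Pooled cuts: [19, 32, 38, 47, 57, 63, 71, 79, 86, 87, 95, 107, 111, 124, 133, 140, 153]

Fragments:
  19→32: 13 bp
  32→38: 6 bp
  38→47: 9 bp
  47→57: 10 bp
  57→63: 6 bp
  63→71: 8 bp
  71→79: 8 bp
  79→86: 7 bp
  86→87: 1 bp
  87→95: 8 bp
  95→107: 12 bp
  107→111: 4 bp
  111→124: 13 bp
  124→133: 9 bp
  133→140: 7 bp
  140→153: 13 bp
  153→19 (wrap): 157-153+19 = 23 bp

[1,4,6,6,7,7,8,8,8,9,9,10,12,13,13,13,23]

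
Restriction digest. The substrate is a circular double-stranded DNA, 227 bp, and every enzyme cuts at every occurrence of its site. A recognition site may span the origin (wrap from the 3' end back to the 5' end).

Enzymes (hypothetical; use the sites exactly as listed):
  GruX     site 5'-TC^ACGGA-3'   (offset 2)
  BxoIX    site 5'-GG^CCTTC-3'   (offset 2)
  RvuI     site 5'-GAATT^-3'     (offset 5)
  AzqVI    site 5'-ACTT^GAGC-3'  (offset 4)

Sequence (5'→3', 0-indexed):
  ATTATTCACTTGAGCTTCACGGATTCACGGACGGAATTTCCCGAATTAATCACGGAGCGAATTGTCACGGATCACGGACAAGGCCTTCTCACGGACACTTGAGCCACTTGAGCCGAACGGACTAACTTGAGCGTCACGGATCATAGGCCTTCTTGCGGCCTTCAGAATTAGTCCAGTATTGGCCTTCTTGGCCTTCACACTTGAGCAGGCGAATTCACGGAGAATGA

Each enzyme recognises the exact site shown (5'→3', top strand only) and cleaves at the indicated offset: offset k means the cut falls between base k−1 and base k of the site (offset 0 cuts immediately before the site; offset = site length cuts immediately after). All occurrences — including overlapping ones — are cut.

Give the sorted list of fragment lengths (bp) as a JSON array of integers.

[1,3,4,7,7,7,7,8,8,9,9,9,10,10,11,11,11,12,12,12,13,13,14,19]

Site scan:
  GruX TCACGGA/2: at [16, 24, 49, 64, 71, 88, 133, 214] ⇒ [18, 26, 51, 66, 73, 90, 135, 216]
  BxoIX GGCCTTC/2: at [81, 145, 156, 180, 189] ⇒ [83, 147, 158, 182, 191]
  RvuI GAATT/5: at [33, 42, 58, 164, 210, 225] ⇒ [3, 38, 47, 63, 169, 215]
  AzqVI ACTTGAGC/4: at [7, 96, 105, 124, 198] ⇒ [11, 100, 109, 128, 202]

All cut coordinates (distinct, sorted): [3, 11, 18, 26, 38, 47, 51, 63, 66, 73, 83, 90, 100, 109, 128, 135, 147, 158, 169, 182, 191, 202, 215, 216]

Fragment lengths:
  3→11: 8 bp
  11→18: 7 bp
  18→26: 8 bp
  26→38: 12 bp
  38→47: 9 bp
  47→51: 4 bp
  51→63: 12 bp
  63→66: 3 bp
  66→73: 7 bp
  73→83: 10 bp
  83→90: 7 bp
  90→100: 10 bp
  100→109: 9 bp
  109→128: 19 bp
  128→135: 7 bp
  135→147: 12 bp
  147→158: 11 bp
  158→169: 11 bp
  169→182: 13 bp
  182→191: 9 bp
  191→202: 11 bp
  202→215: 13 bp
  215→216: 1 bp
  216→3 (wrap): 227-216+3 = 14 bp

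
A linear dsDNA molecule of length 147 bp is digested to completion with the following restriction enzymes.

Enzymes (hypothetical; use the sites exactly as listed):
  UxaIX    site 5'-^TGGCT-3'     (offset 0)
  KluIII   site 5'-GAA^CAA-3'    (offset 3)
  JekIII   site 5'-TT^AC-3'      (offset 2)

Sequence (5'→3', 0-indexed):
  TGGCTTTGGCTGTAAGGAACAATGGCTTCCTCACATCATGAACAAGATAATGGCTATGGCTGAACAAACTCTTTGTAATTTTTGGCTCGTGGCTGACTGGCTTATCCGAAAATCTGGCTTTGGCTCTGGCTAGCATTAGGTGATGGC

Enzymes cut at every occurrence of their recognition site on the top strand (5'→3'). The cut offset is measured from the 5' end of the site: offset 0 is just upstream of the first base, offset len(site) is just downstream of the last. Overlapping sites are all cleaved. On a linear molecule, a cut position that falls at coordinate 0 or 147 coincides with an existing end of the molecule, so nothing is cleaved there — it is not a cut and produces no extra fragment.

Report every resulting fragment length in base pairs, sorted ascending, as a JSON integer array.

Scan for sites:
  UxaIX TGGCT/0: at [0, 6, 22, 50, 56, 82, 89, 97, 114, 120, 126] ⇒ [6, 22, 50, 56, 82, 89, 97, 114, 120, 126] (position 0 is a terminus of the linear molecule — no cut)
  KluIII GAACAA/3: at [16, 39, 61] ⇒ [19, 42, 64]
  JekIII (TTAC, off=2): no sites

All cut coordinates (distinct, sorted): [6, 19, 22, 42, 50, 56, 64, 82, 89, 97, 114, 120, 126]

Fragment lengths:
  [0,6): 6 bp
  [6,19): 13 bp
  [19,22): 3 bp
  [22,42): 20 bp
  [42,50): 8 bp
  [50,56): 6 bp
  [56,64): 8 bp
  [64,82): 18 bp
  [82,89): 7 bp
  [89,97): 8 bp
  [97,114): 17 bp
  [114,120): 6 bp
  [120,126): 6 bp
  [126,147): 21 bp

[3,6,6,6,6,7,8,8,8,13,17,18,20,21]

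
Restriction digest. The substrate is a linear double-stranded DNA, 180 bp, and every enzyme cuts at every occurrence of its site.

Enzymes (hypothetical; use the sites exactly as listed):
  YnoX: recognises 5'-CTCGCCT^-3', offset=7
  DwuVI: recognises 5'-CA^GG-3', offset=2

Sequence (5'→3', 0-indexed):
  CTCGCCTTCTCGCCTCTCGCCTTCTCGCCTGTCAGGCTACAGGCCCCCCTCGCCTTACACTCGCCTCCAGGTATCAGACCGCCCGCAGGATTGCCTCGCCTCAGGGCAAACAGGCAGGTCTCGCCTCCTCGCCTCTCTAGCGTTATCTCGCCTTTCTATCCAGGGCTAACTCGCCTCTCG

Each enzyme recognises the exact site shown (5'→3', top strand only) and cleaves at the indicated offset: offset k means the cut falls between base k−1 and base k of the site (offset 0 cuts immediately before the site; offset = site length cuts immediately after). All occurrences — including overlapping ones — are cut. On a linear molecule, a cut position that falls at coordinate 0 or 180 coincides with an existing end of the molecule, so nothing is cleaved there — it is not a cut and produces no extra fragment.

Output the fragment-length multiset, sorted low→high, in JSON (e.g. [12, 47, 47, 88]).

Site scan:
  YnoX (CTCGCCT, off=7): starts [0, 8, 15, 23, 48, 59, 94, 119, 127, 146, 169] → cuts [7, 15, 22, 30, 55, 66, 101, 126, 134, 153, 176]
  DwuVI (CAGG, off=2): starts [32, 39, 67, 85, 101, 110, 114, 160] → cuts [34, 41, 69, 87, 103, 112, 116, 162]

Pooled cuts: [7, 15, 22, 30, 34, 41, 55, 66, 69, 87, 101, 103, 112, 116, 126, 134, 153, 162, 176]

Fragments:
  [0,7): 7 bp
  [7,15): 8 bp
  [15,22): 7 bp
  [22,30): 8 bp
  [30,34): 4 bp
  [34,41): 7 bp
  [41,55): 14 bp
  [55,66): 11 bp
  [66,69): 3 bp
  [69,87): 18 bp
  [87,101): 14 bp
  [101,103): 2 bp
  [103,112): 9 bp
  [112,116): 4 bp
  [116,126): 10 bp
  [126,134): 8 bp
  [134,153): 19 bp
  [153,162): 9 bp
  [162,176): 14 bp
  [176,180): 4 bp

[2,3,4,4,4,7,7,7,8,8,8,9,9,10,11,14,14,14,18,19]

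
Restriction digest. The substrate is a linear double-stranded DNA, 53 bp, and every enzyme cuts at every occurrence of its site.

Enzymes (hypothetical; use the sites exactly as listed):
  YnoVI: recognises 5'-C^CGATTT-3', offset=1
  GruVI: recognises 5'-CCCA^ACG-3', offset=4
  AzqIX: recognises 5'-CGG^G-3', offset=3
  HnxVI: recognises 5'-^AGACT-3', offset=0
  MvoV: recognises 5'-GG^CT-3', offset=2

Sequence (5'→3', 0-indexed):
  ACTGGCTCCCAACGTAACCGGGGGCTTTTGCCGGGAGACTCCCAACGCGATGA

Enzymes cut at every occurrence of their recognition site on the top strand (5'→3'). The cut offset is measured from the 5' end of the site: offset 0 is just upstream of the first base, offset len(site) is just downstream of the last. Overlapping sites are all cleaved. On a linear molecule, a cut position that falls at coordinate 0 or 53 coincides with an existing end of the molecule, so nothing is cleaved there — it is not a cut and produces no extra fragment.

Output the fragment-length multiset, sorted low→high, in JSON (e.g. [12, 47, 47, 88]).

[1,3,5,6,9,9,10,10]

Site scan:
  YnoVI (CCGATTT, off=1): no sites
  GruVI CCCAACG/4: at [7, 40] ⇒ [11, 44]
  AzqIX CGGG/3: at [18, 31] ⇒ [21, 34]
  HnxVI AGACT/0: at [35] ⇒ [35]
  MvoV GGCT/2: at [3, 22] ⇒ [5, 24]

Pooled cuts: [5, 11, 21, 24, 34, 35, 44]

Fragment lengths:
  [0,5): 5 bp
  [5,11): 6 bp
  [11,21): 10 bp
  [21,24): 3 bp
  [24,34): 10 bp
  [34,35): 1 bp
  [35,44): 9 bp
  [44,53): 9 bp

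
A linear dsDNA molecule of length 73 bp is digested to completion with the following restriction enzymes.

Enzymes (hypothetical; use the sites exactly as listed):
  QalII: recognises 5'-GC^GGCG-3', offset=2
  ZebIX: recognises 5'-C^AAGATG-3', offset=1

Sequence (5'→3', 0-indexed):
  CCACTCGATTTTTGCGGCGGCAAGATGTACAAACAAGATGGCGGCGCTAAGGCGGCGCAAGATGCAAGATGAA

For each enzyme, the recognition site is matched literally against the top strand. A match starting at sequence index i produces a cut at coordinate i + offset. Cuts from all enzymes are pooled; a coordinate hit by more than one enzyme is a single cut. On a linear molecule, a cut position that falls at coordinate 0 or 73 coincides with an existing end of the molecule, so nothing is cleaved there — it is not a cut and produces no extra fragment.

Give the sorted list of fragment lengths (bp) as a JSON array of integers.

[5,6,7,8,8,11,13,15]

Site scan:
  QalII (GCGGCG, off=2): starts [13, 40, 51] → cuts [15, 42, 53]
  ZebIX (CAAGATG, off=1): starts [20, 33, 57, 64] → cuts [21, 34, 58, 65]

All cut coordinates (distinct, sorted): [15, 21, 34, 42, 53, 58, 65]

Fragments:
  [0,15): 15 bp
  [15,21): 6 bp
  [21,34): 13 bp
  [34,42): 8 bp
  [42,53): 11 bp
  [53,58): 5 bp
  [58,65): 7 bp
  [65,73): 8 bp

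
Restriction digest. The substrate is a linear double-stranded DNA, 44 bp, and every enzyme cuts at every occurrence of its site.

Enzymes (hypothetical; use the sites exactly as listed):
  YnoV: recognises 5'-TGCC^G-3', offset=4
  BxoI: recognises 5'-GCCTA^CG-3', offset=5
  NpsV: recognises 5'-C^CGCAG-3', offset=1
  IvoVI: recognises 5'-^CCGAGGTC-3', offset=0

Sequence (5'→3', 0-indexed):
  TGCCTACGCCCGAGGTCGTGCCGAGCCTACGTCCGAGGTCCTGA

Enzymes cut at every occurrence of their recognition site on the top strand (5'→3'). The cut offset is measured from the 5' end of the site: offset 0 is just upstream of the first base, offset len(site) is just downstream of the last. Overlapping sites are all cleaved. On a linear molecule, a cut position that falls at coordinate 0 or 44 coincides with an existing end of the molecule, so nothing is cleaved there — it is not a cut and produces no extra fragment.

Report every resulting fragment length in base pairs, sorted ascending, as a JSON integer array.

Site scan:
  YnoV TGCCG/4: at [18] ⇒ [22]
  BxoI GCCTACG/5: at [1, 24] ⇒ [6, 29]
  NpsV (CCGCAG, off=1): no sites
  IvoVI CCGAGGTC/0: at [9, 32] ⇒ [9, 32]

All cut coordinates (distinct, sorted): [6, 9, 22, 29, 32]

Fragment lengths:
  [0,6): 6 bp
  [6,9): 3 bp
  [9,22): 13 bp
  [22,29): 7 bp
  [29,32): 3 bp
  [32,44): 12 bp

[3,3,6,7,12,13]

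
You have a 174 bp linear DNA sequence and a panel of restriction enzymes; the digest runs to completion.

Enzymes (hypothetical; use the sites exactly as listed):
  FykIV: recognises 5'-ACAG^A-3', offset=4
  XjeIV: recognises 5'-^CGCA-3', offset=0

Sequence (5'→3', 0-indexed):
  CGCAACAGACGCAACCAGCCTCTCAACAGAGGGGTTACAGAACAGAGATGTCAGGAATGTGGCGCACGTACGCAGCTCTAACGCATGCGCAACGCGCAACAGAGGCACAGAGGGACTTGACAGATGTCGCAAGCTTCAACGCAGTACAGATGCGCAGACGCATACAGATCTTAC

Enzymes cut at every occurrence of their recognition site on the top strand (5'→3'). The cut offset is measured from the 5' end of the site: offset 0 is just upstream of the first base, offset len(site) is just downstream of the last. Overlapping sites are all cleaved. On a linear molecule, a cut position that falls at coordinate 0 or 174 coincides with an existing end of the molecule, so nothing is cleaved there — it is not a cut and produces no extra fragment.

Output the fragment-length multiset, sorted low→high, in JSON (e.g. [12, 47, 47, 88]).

Scan for sites:
  FykIV (ACAGA, off=4): starts [4, 25, 36, 41, 98, 106, 119, 145, 163] → cuts [8, 29, 40, 45, 102, 110, 123, 149, 167]
  XjeIV (CGCA, off=0): starts [0, 9, 62, 70, 81, 87, 94, 127, 139, 152, 158] → cuts [9, 62, 70, 81, 87, 94, 127, 139, 152, 158] (position 0 is a terminus of the linear molecule — no cut)

All cut coordinates (distinct, sorted): [8, 9, 29, 40, 45, 62, 70, 81, 87, 94, 102, 110, 123, 127, 139, 149, 152, 158, 167]

Fragments:
  [0,8): 8 bp
  [8,9): 1 bp
  [9,29): 20 bp
  [29,40): 11 bp
  [40,45): 5 bp
  [45,62): 17 bp
  [62,70): 8 bp
  [70,81): 11 bp
  [81,87): 6 bp
  [87,94): 7 bp
  [94,102): 8 bp
  [102,110): 8 bp
  [110,123): 13 bp
  [123,127): 4 bp
  [127,139): 12 bp
  [139,149): 10 bp
  [149,152): 3 bp
  [152,158): 6 bp
  [158,167): 9 bp
  [167,174): 7 bp

[1,3,4,5,6,6,7,7,8,8,8,8,9,10,11,11,12,13,17,20]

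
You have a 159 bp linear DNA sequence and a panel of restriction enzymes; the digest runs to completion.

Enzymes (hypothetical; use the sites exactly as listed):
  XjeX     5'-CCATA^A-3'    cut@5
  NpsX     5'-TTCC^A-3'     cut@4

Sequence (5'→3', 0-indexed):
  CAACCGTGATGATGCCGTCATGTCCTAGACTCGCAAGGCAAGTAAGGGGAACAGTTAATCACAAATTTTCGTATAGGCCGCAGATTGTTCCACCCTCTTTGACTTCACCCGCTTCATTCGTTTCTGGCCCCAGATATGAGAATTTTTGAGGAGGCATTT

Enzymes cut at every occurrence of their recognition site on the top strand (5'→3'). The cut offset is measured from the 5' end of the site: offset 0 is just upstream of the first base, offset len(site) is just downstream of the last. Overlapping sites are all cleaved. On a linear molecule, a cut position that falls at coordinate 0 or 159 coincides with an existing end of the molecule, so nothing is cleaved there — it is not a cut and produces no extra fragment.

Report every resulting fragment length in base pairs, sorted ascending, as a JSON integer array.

[68,91]

Site scan:
  XjeX (CCATAA, off=5): no sites
  NpsX (TTCCA, off=4): starts [87] → cuts [91]

Pooled cuts: [91]

Fragment lengths:
  [0,91): 91 bp
  [91,159): 68 bp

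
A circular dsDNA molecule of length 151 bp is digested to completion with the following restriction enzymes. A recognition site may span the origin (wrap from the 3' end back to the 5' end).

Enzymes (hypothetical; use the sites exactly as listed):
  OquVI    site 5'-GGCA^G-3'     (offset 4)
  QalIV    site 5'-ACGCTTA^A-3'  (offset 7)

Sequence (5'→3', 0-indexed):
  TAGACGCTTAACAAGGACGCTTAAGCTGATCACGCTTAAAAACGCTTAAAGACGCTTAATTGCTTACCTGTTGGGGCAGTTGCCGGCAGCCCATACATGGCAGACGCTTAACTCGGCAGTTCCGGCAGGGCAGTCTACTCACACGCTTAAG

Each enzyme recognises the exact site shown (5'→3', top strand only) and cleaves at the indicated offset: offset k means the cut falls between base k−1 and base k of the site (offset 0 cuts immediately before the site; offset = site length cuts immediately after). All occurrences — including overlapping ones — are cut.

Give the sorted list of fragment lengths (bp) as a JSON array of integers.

Scan for sites:
  OquVI (GGCAG, off=4): starts [74, 84, 98, 114, 123, 128] → cuts [78, 88, 102, 118, 127, 132]
  QalIV (ACGCTTAA, off=7): starts [3, 16, 31, 41, 51, 103, 142] → cuts [10, 23, 38, 48, 58, 110, 149]

Pooled cuts: [10, 23, 38, 48, 58, 78, 88, 102, 110, 118, 127, 132, 149]

Fragments:
  10→23: 13 bp
  23→38: 15 bp
  38→48: 10 bp
  48→58: 10 bp
  58→78: 20 bp
  78→88: 10 bp
  88→102: 14 bp
  102→110: 8 bp
  110→118: 8 bp
  118→127: 9 bp
  127→132: 5 bp
  132→149: 17 bp
  149→10 (wrap): 151-149+10 = 12 bp

[5,8,8,9,10,10,10,12,13,14,15,17,20]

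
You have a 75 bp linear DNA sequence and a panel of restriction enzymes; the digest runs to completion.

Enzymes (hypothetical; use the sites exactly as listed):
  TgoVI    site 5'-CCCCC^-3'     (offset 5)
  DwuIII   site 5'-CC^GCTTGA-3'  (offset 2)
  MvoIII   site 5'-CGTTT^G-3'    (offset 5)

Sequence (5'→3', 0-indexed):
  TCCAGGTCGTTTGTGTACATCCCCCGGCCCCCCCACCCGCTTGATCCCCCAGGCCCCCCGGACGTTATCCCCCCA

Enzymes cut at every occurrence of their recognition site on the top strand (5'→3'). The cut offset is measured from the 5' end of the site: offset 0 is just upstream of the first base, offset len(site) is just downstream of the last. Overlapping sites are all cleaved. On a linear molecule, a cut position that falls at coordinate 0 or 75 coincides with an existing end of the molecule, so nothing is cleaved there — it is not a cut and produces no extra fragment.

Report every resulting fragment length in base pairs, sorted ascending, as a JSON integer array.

Per-enzyme occurrences:
  TgoVI (CCCCC, off=5): starts [20, 27, 28, 29, 45, 53, 54, 68, 69] → cuts [25, 32, 33, 34, 50, 58, 59, 73, 74]
  DwuIII (CCGCTTGA, off=2): starts [36] → cuts [38]
  MvoIII (CGTTTG, off=5): starts [7] → cuts [12]

Pooled cuts: [12, 25, 32, 33, 34, 38, 50, 58, 59, 73, 74]

Fragments:
  [0,12): 12 bp
  [12,25): 13 bp
  [25,32): 7 bp
  [32,33): 1 bp
  [33,34): 1 bp
  [34,38): 4 bp
  [38,50): 12 bp
  [50,58): 8 bp
  [58,59): 1 bp
  [59,73): 14 bp
  [73,74): 1 bp
  [74,75): 1 bp

[1,1,1,1,1,4,7,8,12,12,13,14]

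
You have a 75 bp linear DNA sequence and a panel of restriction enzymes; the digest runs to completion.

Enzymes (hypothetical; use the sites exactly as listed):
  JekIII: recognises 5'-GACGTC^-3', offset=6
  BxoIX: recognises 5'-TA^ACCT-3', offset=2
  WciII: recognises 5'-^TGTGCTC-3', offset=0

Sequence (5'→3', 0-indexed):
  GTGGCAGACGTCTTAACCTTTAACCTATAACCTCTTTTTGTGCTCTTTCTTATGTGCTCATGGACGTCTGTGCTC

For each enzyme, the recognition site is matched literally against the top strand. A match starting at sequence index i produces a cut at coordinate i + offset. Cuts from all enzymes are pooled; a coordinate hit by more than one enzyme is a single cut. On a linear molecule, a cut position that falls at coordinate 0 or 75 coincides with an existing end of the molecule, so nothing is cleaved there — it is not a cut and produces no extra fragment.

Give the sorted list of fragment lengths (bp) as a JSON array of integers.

[3,7,7,7,9,12,14,16]

Scan for sites:
  JekIII (GACGTC, off=6): starts [6, 62] → cuts [12, 68]
  BxoIX (TAACCT, off=2): starts [13, 20, 27] → cuts [15, 22, 29]
  WciII (TGTGCTC, off=0): starts [38, 52, 68] → cuts [38, 52, 68]

Pooled cuts: [12, 15, 22, 29, 38, 52, 68]

Fragments:
  [0,12): 12 bp
  [12,15): 3 bp
  [15,22): 7 bp
  [22,29): 7 bp
  [29,38): 9 bp
  [38,52): 14 bp
  [52,68): 16 bp
  [68,75): 7 bp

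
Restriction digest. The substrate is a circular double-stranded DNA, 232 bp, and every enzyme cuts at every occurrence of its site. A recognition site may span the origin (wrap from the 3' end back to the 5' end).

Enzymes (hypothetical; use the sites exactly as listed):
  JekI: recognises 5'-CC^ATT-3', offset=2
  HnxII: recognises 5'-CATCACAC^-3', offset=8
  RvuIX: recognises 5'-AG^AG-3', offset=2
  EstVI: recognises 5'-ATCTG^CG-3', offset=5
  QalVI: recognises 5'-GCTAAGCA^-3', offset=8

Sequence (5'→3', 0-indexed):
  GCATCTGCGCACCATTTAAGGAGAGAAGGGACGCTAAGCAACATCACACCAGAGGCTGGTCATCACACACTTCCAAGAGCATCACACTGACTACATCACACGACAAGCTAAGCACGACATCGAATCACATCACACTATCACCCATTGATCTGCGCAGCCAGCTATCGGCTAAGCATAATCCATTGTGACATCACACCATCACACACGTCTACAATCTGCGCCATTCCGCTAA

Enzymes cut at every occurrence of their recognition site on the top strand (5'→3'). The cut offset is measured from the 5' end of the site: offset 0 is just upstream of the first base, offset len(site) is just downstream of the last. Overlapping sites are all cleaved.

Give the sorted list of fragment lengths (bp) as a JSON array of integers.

[3,4,4,6,6,8,8,9,9,9,10,10,13,13,14,14,15,16,17,21,23]

Per-enzyme occurrences:
  JekI (CCATT, off=2): starts [11, 141, 179, 220] → cuts [13, 143, 181, 222]
  HnxII (CATCACAC, off=8): starts [41, 60, 79, 93, 127, 188, 196] → cuts [49, 68, 87, 101, 135, 196, 204]
  RvuIX (AGAG, off=2): starts [21, 50, 75] → cuts [23, 52, 77]
  EstVI (ATCTGCG, off=5): starts [2, 147, 213] → cuts [7, 152, 218]
  QalVI (GCTAAGCA, off=8): starts [32, 106, 167, 227] → cuts [3, 40, 114, 175]

Pooled cuts: [3, 7, 13, 23, 40, 49, 52, 68, 77, 87, 101, 114, 135, 143, 152, 175, 181, 196, 204, 218, 222]

Fragment lengths:
  3→7: 4 bp
  7→13: 6 bp
  13→23: 10 bp
  23→40: 17 bp
  40→49: 9 bp
  49→52: 3 bp
  52→68: 16 bp
  68→77: 9 bp
  77→87: 10 bp
  87→101: 14 bp
  101→114: 13 bp
  114→135: 21 bp
  135→143: 8 bp
  143→152: 9 bp
  152→175: 23 bp
  175→181: 6 bp
  181→196: 15 bp
  196→204: 8 bp
  204→218: 14 bp
  218→222: 4 bp
  222→3 (wrap): 232-222+3 = 13 bp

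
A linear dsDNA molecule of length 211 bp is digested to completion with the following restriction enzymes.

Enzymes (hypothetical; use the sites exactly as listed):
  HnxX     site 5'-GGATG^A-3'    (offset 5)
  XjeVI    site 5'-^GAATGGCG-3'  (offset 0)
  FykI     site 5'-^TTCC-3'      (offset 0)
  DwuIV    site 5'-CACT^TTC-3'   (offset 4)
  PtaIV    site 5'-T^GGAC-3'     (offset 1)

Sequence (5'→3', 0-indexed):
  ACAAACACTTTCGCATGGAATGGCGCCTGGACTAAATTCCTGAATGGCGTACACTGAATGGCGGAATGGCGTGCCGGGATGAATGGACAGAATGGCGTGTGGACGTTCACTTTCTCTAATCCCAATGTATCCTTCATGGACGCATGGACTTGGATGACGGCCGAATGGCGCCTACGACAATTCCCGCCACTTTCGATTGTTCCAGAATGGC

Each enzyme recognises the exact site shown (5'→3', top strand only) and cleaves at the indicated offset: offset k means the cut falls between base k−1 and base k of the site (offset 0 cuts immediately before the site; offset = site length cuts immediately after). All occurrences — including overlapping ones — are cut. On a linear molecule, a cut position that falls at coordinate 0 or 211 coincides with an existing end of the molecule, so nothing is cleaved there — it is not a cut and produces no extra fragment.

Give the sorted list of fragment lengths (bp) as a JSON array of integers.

Site scan:
  HnxX GGATGA/5: at [76, 151] ⇒ [81, 156]
  XjeVI GAATGGCG/0: at [17, 41, 55, 63, 89, 162] ⇒ [17, 41, 55, 63, 89, 162]
  FykI TTCC/0: at [36, 180, 199] ⇒ [36, 180, 199]
  DwuIV CACTTTC/4: at [5, 107, 187] ⇒ [9, 111, 191]
  PtaIV TGGAC/1: at [27, 83, 99, 136, 144] ⇒ [28, 84, 100, 137, 145]

All cut coordinates (distinct, sorted): [9, 17, 28, 36, 41, 55, 63, 81, 84, 89, 100, 111, 137, 145, 156, 162, 180, 191, 199]

Fragment lengths:
  [0,9): 9 bp
  [9,17): 8 bp
  [17,28): 11 bp
  [28,36): 8 bp
  [36,41): 5 bp
  [41,55): 14 bp
  [55,63): 8 bp
  [63,81): 18 bp
  [81,84): 3 bp
  [84,89): 5 bp
  [89,100): 11 bp
  [100,111): 11 bp
  [111,137): 26 bp
  [137,145): 8 bp
  [145,156): 11 bp
  [156,162): 6 bp
  [162,180): 18 bp
  [180,191): 11 bp
  [191,199): 8 bp
  [199,211): 12 bp

[3,5,5,6,8,8,8,8,8,9,11,11,11,11,11,12,14,18,18,26]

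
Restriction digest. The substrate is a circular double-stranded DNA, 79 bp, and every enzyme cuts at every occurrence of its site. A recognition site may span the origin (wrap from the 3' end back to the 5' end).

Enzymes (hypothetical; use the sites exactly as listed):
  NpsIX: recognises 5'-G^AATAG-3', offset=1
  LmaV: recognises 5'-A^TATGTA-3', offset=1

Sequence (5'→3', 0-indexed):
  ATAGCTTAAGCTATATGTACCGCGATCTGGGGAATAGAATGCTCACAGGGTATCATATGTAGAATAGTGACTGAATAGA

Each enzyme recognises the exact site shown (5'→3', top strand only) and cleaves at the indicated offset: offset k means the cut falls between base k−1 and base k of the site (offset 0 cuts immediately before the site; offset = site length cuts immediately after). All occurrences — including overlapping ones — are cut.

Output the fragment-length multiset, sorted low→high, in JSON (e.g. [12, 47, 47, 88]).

[5,7,11,14,19,23]

Scan for sites:
  NpsIX GAATAG/1: at [31, 61, 72, 77] ⇒ [32, 62, 73, 78]
  LmaV ATATGTA/1: at [12, 54] ⇒ [13, 55]

All cut coordinates (distinct, sorted): [13, 32, 55, 62, 73, 78]

Fragment lengths:
  13→32: 19 bp
  32→55: 23 bp
  55→62: 7 bp
  62→73: 11 bp
  73→78: 5 bp
  78→13 (wrap): 79-78+13 = 14 bp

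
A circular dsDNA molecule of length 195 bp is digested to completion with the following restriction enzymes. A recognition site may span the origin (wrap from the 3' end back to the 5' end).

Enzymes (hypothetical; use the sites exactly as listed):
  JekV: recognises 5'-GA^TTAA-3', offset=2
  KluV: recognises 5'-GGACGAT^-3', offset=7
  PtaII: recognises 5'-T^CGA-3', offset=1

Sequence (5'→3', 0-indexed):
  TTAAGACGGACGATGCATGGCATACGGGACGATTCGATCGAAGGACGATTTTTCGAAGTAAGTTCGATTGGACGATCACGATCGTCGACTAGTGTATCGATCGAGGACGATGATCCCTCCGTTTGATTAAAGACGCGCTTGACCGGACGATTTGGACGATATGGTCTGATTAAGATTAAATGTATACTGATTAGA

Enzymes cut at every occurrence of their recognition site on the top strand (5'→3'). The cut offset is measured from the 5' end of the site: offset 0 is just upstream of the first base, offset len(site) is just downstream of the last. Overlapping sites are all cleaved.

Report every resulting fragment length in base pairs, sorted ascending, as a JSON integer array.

Site scan:
  JekV (GATTAA, off=2): starts [124, 167, 173, 193] → cuts [0, 126, 169, 175]
  KluV (GGACGAT, off=7): starts [7, 26, 42, 69, 104, 144, 153] → cuts [14, 33, 49, 76, 111, 151, 160]
  PtaII (TCGA, off=1): starts [33, 37, 52, 63, 84, 96, 100] → cuts [34, 38, 53, 64, 85, 97, 101]

Pooled cuts: [0, 14, 33, 34, 38, 49, 53, 64, 76, 85, 97, 101, 111, 126, 151, 160, 169, 175]

Fragment lengths:
  0→14: 14 bp
  14→33: 19 bp
  33→34: 1 bp
  34→38: 4 bp
  38→49: 11 bp
  49→53: 4 bp
  53→64: 11 bp
  64→76: 12 bp
  76→85: 9 bp
  85→97: 12 bp
  97→101: 4 bp
  101→111: 10 bp
  111→126: 15 bp
  126→151: 25 bp
  151→160: 9 bp
  160→169: 9 bp
  169→175: 6 bp
  175→0 (wrap): 195-175+0 = 20 bp

[1,4,4,4,6,9,9,9,10,11,11,12,12,14,15,19,20,25]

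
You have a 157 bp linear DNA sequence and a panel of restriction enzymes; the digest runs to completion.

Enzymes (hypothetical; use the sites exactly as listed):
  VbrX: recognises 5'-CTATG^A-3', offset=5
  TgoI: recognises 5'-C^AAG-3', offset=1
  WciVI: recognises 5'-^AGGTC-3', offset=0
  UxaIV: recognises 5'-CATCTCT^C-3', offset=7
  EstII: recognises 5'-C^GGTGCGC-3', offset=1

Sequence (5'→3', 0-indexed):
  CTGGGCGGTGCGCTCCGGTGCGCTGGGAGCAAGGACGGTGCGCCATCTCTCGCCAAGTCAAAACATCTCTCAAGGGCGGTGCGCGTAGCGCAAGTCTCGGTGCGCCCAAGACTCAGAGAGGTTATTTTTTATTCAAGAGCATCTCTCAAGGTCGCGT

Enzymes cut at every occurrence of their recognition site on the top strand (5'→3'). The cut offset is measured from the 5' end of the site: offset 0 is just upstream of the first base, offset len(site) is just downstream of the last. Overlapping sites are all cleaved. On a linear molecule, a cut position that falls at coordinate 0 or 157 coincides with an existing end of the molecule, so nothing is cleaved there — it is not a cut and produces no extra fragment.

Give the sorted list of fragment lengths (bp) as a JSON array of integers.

Scan for sites:
  VbrX (CTATGA, off=5): no sites
  TgoI CAAG/1: at [29, 53, 70, 90, 106, 133, 146] ⇒ [30, 54, 71, 91, 107, 134, 147]
  WciVI AGGTC/0: at [148] ⇒ [148]
  UxaIV CATCTCTC/7: at [43, 63, 139] ⇒ [50, 70, 146]
  EstII CGGTGCGC/1: at [5, 15, 35, 76, 97] ⇒ [6, 16, 36, 77, 98]

All cut coordinates (distinct, sorted): [6, 16, 30, 36, 50, 54, 70, 71, 77, 91, 98, 107, 134, 146, 147, 148]

Fragment lengths:
  [0,6): 6 bp
  [6,16): 10 bp
  [16,30): 14 bp
  [30,36): 6 bp
  [36,50): 14 bp
  [50,54): 4 bp
  [54,70): 16 bp
  [70,71): 1 bp
  [71,77): 6 bp
  [77,91): 14 bp
  [91,98): 7 bp
  [98,107): 9 bp
  [107,134): 27 bp
  [134,146): 12 bp
  [146,147): 1 bp
  [147,148): 1 bp
  [148,157): 9 bp

[1,1,1,4,6,6,6,7,9,9,10,12,14,14,14,16,27]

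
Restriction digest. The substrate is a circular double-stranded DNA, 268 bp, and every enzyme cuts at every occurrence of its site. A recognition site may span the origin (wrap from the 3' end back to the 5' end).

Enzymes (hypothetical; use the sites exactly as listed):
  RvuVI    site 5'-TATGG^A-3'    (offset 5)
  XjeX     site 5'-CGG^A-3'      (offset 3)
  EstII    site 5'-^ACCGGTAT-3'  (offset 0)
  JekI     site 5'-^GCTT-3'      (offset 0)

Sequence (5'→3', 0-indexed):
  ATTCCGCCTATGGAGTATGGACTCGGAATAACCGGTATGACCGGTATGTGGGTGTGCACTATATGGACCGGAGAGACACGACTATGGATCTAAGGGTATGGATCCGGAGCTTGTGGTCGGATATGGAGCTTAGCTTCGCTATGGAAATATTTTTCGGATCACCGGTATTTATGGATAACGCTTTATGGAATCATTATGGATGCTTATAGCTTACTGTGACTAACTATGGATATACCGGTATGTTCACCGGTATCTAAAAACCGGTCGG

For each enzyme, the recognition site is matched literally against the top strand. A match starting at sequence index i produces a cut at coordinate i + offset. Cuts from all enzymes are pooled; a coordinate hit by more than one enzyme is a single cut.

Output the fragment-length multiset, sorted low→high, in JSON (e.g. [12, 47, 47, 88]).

[1,1,2,3,4,4,5,5,5,6,6,6,7,7,9,9,11,12,12,12,13,13,14,14,16,21,23,27]

Scan for sites:
  RvuVI TATGGA/5: at [8, 15, 61, 82, 96, 121, 139, 169, 183, 194, 224] ⇒ [13, 20, 66, 87, 101, 126, 144, 174, 188, 199, 229]
  XjeX CGGA/3: at [23, 68, 104, 117, 154, 265] ⇒ [0, 26, 71, 107, 120, 157]
  EstII ACCGGTAT/0: at [30, 39, 160, 233, 245] ⇒ [30, 39, 160, 233, 245]
  JekI GCTT/0: at [108, 127, 132, 179, 201, 208] ⇒ [108, 127, 132, 179, 201, 208]

All cut coordinates (distinct, sorted): [0, 13, 20, 26, 30, 39, 66, 71, 87, 101, 107, 108, 120, 126, 127, 132, 144, 157, 160, 174, 179, 188, 199, 201, 208, 229, 233, 245]

Fragment lengths:
  0→13: 13 bp
  13→20: 7 bp
  20→26: 6 bp
  26→30: 4 bp
  30→39: 9 bp
  39→66: 27 bp
  66→71: 5 bp
  71→87: 16 bp
  87→101: 14 bp
  101→107: 6 bp
  107→108: 1 bp
  108→120: 12 bp
  120→126: 6 bp
  126→127: 1 bp
  127→132: 5 bp
  132→144: 12 bp
  144→157: 13 bp
  157→160: 3 bp
  160→174: 14 bp
  174→179: 5 bp
  179→188: 9 bp
  188→199: 11 bp
  199→201: 2 bp
  201→208: 7 bp
  208→229: 21 bp
  229→233: 4 bp
  233→245: 12 bp
  245→0 (wrap): 268-245+0 = 23 bp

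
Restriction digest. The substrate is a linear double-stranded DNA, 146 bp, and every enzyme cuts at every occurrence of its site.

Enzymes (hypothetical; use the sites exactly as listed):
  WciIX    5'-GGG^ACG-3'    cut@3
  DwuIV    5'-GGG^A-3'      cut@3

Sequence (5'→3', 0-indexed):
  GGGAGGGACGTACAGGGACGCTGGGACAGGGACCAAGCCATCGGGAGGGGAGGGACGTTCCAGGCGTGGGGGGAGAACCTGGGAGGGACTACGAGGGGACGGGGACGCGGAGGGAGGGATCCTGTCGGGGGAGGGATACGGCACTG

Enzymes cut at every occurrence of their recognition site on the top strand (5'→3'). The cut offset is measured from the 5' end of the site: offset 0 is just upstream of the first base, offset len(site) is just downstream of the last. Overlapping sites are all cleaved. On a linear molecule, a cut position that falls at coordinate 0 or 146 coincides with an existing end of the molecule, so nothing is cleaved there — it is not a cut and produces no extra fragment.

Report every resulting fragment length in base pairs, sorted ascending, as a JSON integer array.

Per-enzyme occurrences:
  WciIX GGGACG/3: at [4, 14, 51, 95, 101] ⇒ [7, 17, 54, 98, 104]
  DwuIV GGGA/3: at [0, 4, 14, 22, 28, 42, 47, 51, 70, 80, 84, 95, 101, 111, 115, 128, 132] ⇒ [3, 7, 17, 25, 31, 45, 50, 54, 73, 83, 87, 98, 104, 114, 118, 131, 135]

All cut coordinates (distinct, sorted): [3, 7, 17, 25, 31, 45, 50, 54, 73, 83, 87, 98, 104, 114, 118, 131, 135]

Fragments:
  [0,3): 3 bp
  [3,7): 4 bp
  [7,17): 10 bp
  [17,25): 8 bp
  [25,31): 6 bp
  [31,45): 14 bp
  [45,50): 5 bp
  [50,54): 4 bp
  [54,73): 19 bp
  [73,83): 10 bp
  [83,87): 4 bp
  [87,98): 11 bp
  [98,104): 6 bp
  [104,114): 10 bp
  [114,118): 4 bp
  [118,131): 13 bp
  [131,135): 4 bp
  [135,146): 11 bp

[3,4,4,4,4,4,5,6,6,8,10,10,10,11,11,13,14,19]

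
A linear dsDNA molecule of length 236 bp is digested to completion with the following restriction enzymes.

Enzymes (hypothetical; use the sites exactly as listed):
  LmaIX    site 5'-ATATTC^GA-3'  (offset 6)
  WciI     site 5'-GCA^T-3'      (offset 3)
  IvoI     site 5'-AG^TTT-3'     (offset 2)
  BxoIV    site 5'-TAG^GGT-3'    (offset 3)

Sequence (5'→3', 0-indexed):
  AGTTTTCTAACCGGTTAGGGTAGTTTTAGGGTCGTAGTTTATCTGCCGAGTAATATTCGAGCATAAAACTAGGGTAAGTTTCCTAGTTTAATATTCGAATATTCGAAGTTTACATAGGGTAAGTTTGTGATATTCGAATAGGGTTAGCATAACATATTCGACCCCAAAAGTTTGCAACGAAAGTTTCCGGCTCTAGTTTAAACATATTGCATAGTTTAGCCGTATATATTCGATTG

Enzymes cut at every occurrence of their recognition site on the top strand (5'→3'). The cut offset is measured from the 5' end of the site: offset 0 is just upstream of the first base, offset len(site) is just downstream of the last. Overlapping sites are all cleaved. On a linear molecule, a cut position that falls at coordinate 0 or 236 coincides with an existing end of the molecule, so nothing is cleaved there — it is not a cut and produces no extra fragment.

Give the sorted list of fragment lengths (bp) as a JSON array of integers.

[2,3,4,5,5,5,6,6,6,6,8,8,8,8,9,9,10,10,11,12,13,13,15,16,17,21]

Scan for sites:
  LmaIX ATATTCGA/6: at [52, 90, 98, 129, 153, 225] ⇒ [58, 96, 104, 135, 159, 231]
  WciI GCAT/3: at [60, 146, 208] ⇒ [63, 149, 211]
  IvoI AGTTT/2: at [0, 21, 35, 76, 84, 106, 121, 168, 181, 194, 212] ⇒ [2, 23, 37, 78, 86, 108, 123, 170, 183, 196, 214]
  BxoIV TAGGGT/3: at [15, 26, 69, 114, 138] ⇒ [18, 29, 72, 117, 141]

All cut coordinates (distinct, sorted): [2, 18, 23, 29, 37, 58, 63, 72, 78, 86, 96, 104, 108, 117, 123, 135, 141, 149, 159, 170, 183, 196, 211, 214, 231]

Fragments:
  [0,2): 2 bp
  [2,18): 16 bp
  [18,23): 5 bp
  [23,29): 6 bp
  [29,37): 8 bp
  [37,58): 21 bp
  [58,63): 5 bp
  [63,72): 9 bp
  [72,78): 6 bp
  [78,86): 8 bp
  [86,96): 10 bp
  [96,104): 8 bp
  [104,108): 4 bp
  [108,117): 9 bp
  [117,123): 6 bp
  [123,135): 12 bp
  [135,141): 6 bp
  [141,149): 8 bp
  [149,159): 10 bp
  [159,170): 11 bp
  [170,183): 13 bp
  [183,196): 13 bp
  [196,211): 15 bp
  [211,214): 3 bp
  [214,231): 17 bp
  [231,236): 5 bp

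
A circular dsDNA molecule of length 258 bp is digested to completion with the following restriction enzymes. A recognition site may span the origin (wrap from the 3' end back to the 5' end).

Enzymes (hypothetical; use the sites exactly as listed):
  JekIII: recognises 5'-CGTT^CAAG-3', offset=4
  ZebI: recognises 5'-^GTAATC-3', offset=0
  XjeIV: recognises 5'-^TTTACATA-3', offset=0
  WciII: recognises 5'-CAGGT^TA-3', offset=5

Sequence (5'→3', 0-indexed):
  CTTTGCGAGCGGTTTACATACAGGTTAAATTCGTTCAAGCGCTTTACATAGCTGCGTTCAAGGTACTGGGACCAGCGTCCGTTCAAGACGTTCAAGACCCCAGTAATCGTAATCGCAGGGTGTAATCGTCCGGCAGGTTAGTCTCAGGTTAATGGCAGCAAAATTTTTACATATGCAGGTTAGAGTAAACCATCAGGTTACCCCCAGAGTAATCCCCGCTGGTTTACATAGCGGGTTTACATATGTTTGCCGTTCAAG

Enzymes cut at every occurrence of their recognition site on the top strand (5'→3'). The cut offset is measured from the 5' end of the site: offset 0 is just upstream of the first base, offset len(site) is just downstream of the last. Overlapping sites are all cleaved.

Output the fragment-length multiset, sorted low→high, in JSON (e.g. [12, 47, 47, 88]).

Site scan:
  JekIII CGTTCAAG/4: at [31, 54, 79, 88, 250] ⇒ [35, 58, 83, 92, 254]
  ZebI GTAATC/0: at [102, 108, 121, 208] ⇒ [102, 108, 121, 208]
  XjeIV TTTACATA/0: at [12, 42, 165, 222, 235] ⇒ [12, 42, 165, 222, 235]
  WciII CAGGTTA/5: at [20, 133, 144, 175, 193] ⇒ [25, 138, 149, 180, 198]

Pooled cuts: [12, 25, 35, 42, 58, 83, 92, 102, 108, 121, 138, 149, 165, 180, 198, 208, 222, 235, 254]

Fragment lengths:
  12→25: 13 bp
  25→35: 10 bp
  35→42: 7 bp
  42→58: 16 bp
  58→83: 25 bp
  83→92: 9 bp
  92→102: 10 bp
  102→108: 6 bp
  108→121: 13 bp
  121→138: 17 bp
  138→149: 11 bp
  149→165: 16 bp
  165→180: 15 bp
  180→198: 18 bp
  198→208: 10 bp
  208→222: 14 bp
  222→235: 13 bp
  235→254: 19 bp
  254→12 (wrap): 258-254+12 = 16 bp

[6,7,9,10,10,10,11,13,13,13,14,15,16,16,16,17,18,19,25]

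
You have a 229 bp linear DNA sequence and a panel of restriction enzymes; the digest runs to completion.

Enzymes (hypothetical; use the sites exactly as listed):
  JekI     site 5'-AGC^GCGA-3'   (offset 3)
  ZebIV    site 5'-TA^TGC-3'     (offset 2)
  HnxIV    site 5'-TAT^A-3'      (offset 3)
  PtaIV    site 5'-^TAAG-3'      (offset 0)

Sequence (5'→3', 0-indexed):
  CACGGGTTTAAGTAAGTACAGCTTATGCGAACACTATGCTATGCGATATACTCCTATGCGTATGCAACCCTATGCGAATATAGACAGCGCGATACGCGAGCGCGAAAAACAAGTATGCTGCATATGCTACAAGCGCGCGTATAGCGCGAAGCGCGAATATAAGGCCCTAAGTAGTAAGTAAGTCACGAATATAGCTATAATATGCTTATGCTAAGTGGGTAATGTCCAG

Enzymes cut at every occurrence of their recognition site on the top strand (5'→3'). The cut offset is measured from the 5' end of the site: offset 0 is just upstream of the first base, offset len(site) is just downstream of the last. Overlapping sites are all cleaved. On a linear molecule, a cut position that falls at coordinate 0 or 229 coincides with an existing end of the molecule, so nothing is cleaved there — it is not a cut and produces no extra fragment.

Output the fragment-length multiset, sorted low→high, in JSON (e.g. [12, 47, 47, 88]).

Per-enzyme occurrences:
  JekI (AGCGCGA, off=3): starts [85, 98, 142, 149] → cuts [88, 101, 145, 152]
  ZebIV (TATGC, off=2): starts [23, 34, 39, 54, 60, 70, 113, 122, 200, 206] → cuts [25, 36, 41, 56, 62, 72, 115, 124, 202, 208]
  HnxIV (TATA, off=3): starts [46, 78, 139, 157, 189, 195] → cuts [49, 81, 142, 160, 192, 198]
  PtaIV (TAAG, off=0): starts [8, 12, 159, 167, 174, 178, 211] → cuts [8, 12, 159, 167, 174, 178, 211]

All cut coordinates (distinct, sorted): [8, 12, 25, 36, 41, 49, 56, 62, 72, 81, 88, 101, 115, 124, 142, 145, 152, 159, 160, 167, 174, 178, 192, 198, 202, 208, 211]

Fragment lengths:
  [0,8): 8 bp
  [8,12): 4 bp
  [12,25): 13 bp
  [25,36): 11 bp
  [36,41): 5 bp
  [41,49): 8 bp
  [49,56): 7 bp
  [56,62): 6 bp
  [62,72): 10 bp
  [72,81): 9 bp
  [81,88): 7 bp
  [88,101): 13 bp
  [101,115): 14 bp
  [115,124): 9 bp
  [124,142): 18 bp
  [142,145): 3 bp
  [145,152): 7 bp
  [152,159): 7 bp
  [159,160): 1 bp
  [160,167): 7 bp
  [167,174): 7 bp
  [174,178): 4 bp
  [178,192): 14 bp
  [192,198): 6 bp
  [198,202): 4 bp
  [202,208): 6 bp
  [208,211): 3 bp
  [211,229): 18 bp

[1,3,3,4,4,4,5,6,6,6,7,7,7,7,7,7,8,8,9,9,10,11,13,13,14,14,18,18]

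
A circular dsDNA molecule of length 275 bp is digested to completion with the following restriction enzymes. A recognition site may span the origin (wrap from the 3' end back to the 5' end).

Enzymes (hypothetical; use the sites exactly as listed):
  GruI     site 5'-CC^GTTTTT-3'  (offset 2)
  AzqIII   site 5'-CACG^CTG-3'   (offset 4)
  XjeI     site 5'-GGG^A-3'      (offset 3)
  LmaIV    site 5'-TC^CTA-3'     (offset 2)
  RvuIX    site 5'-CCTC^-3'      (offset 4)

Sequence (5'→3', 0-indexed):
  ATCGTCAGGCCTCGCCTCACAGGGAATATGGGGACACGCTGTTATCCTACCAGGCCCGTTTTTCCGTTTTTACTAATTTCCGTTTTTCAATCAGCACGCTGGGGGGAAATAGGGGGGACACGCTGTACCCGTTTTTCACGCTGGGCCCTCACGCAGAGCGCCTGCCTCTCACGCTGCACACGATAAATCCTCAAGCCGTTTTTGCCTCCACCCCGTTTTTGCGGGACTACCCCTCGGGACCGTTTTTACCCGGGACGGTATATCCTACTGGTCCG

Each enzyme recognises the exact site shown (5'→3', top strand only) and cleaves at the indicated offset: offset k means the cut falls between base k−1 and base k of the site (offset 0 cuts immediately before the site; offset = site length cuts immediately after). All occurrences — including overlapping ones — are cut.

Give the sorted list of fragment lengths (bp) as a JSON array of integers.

Scan for sites:
  GruI (CCGTTTTT, off=2): starts [55, 63, 79, 128, 195, 212, 239] → cuts [57, 65, 81, 130, 197, 214, 241]
  AzqIII (CACGCTG, off=4): starts [34, 94, 118, 136, 169] → cuts [38, 98, 122, 140, 173]
  XjeI (GGGA, off=3): starts [21, 30, 103, 114, 222, 235, 251] → cuts [24, 33, 106, 117, 225, 238, 254]
  LmaIV (TCCTA, off=2): starts [44, 262] → cuts [46, 264]
  RvuIX (CCTC, off=4): starts [9, 14, 146, 164, 188, 204, 231] → cuts [13, 18, 150, 168, 192, 208, 235]

All cut coordinates (distinct, sorted): [13, 18, 24, 33, 38, 46, 57, 65, 81, 98, 106, 117, 122, 130, 140, 150, 168, 173, 192, 197, 208, 214, 225, 235, 238, 241, 254, 264]

Fragment lengths:
  13→18: 5 bp
  18→24: 6 bp
  24→33: 9 bp
  33→38: 5 bp
  38→46: 8 bp
  46→57: 11 bp
  57→65: 8 bp
  65→81: 16 bp
  81→98: 17 bp
  98→106: 8 bp
  106→117: 11 bp
  117→122: 5 bp
  122→130: 8 bp
  130→140: 10 bp
  140→150: 10 bp
  150→168: 18 bp
  168→173: 5 bp
  173→192: 19 bp
  192→197: 5 bp
  197→208: 11 bp
  208→214: 6 bp
  214→225: 11 bp
  225→235: 10 bp
  235→238: 3 bp
  238→241: 3 bp
  241→254: 13 bp
  254→264: 10 bp
  264→13 (wrap): 275-264+13 = 24 bp

[3,3,5,5,5,5,5,6,6,8,8,8,8,9,10,10,10,10,11,11,11,11,13,16,17,18,19,24]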